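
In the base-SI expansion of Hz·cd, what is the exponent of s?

Hz = 1/s = s⁻¹ (frequency is cycles per second).
Combining: Hz·cd = s⁻¹ · cd = s⁻¹·cd.
The exponent of s is -1.

-1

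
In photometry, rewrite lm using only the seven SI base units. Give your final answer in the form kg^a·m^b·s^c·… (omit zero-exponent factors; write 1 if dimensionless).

lm = cd·sr = cd (luminous flux; sr is dimensionless).

cd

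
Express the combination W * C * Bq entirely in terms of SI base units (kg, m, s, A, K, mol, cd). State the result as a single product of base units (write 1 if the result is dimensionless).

kg·m²·s⁻³·A

W = kg·m²·s⁻³.
C = s·A.
Bq = s⁻¹.
Combining: W·C·Bq = (kg·m²·s⁻³) · (s·A) · s⁻¹ = kg·m²·s⁻³·A.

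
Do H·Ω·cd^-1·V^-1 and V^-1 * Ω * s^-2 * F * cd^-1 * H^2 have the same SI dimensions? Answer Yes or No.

Yes

Left side:
  H = Wb/A (inductance = flux per current),
      = kg·m²·s⁻²·A⁻².
  Ω = V/A (resistance = voltage per current),
      = kg·m²·s⁻³·A⁻².
  V = W/A (potential = power per current),
      = kg·m²·s⁻³·A⁻¹.
  So V⁻¹ = kg⁻¹·m⁻²·s³·A.
  Combining: H·Ω·cd⁻¹·V⁻¹ = (kg·m²·s⁻²·A⁻²) · (kg·m²·s⁻³·A⁻²) · cd⁻¹ · (kg⁻¹·m⁻²·s³·A) = kg·m²·s⁻²·A⁻³·cd⁻¹.
Right side:
  V = W/A (potential = power per current),
      = kg·m²·s⁻³·A⁻¹.
  So V⁻¹ = kg⁻¹·m⁻²·s³·A.
  Ω = V/A (resistance = voltage per current),
      = kg·m²·s⁻³·A⁻².
  F = C/V (capacitance = charge per voltage),
      = A·s/(kg·m²·s⁻³·A⁻¹) (substituting C and V),
      = kg⁻¹·m⁻²·s⁴·A².
  H = Wb/A (inductance = flux per current),
      = kg·m²·s⁻²·A⁻².
  So H² = kg²·m⁴·s⁻⁴·A⁻⁴.
  Combining: V⁻¹·Ω·s⁻²·F·cd⁻¹·H² = (kg⁻¹·m⁻²·s³·A) · (kg·m²·s⁻³·A⁻²) · s⁻² · (kg⁻¹·m⁻²·s⁴·A²) · cd⁻¹ · (kg²·m⁴·s⁻⁴·A⁻⁴) = kg·m²·s⁻²·A⁻³·cd⁻¹.
Both reduce to kg·m²·s⁻²·A⁻³·cd⁻¹.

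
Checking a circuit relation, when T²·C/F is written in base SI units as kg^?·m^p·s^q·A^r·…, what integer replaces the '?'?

3

T = kg·s⁻²·A⁻¹.
So T² = kg²·s⁻⁴·A⁻².
F = kg⁻¹·m⁻²·s⁴·A².
So F⁻¹ = kg·m²·s⁻⁴·A⁻².
C = s·A.
Combining: T²·F⁻¹·C = (kg²·s⁻⁴·A⁻²) · (kg·m²·s⁻⁴·A⁻²) · (s·A) = kg³·m²·s⁻⁷·A⁻³.
The exponent of kg is 3.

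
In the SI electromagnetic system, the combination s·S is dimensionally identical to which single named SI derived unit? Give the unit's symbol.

F

S = 1/Ω (conductance is reciprocal resistance),
    = kg⁻¹·m⁻²·s³·A².
Combining: s·S = s · (kg⁻¹·m⁻²·s³·A²) = kg⁻¹·m⁻²·s⁴·A².
kg⁻¹·m⁻²·s⁴·A² is the base-SI form of the farad.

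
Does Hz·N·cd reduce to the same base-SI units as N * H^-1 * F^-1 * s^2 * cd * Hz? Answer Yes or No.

Yes

Left side:
  Hz = 1/s = s⁻¹ (frequency is cycles per second).
  N = kg·m/s² = kg·m·s⁻² (force = mass × acceleration).
  Combining: Hz·N·cd = s⁻¹ · (kg·m·s⁻²) · cd = kg·m·s⁻³·cd.
Right side:
  N = kg·m·s⁻².
  H = kg·m²·s⁻²·A⁻².
  So H⁻¹ = kg⁻¹·m⁻²·s²·A².
  F = kg⁻¹·m⁻²·s⁴·A².
  So F⁻¹ = kg·m²·s⁻⁴·A⁻².
  Hz = s⁻¹.
  Combining: N·H⁻¹·F⁻¹·s²·cd·Hz = (kg·m·s⁻²) · (kg⁻¹·m⁻²·s²·A²) · (kg·m²·s⁻⁴·A⁻²) · s² · cd · s⁻¹ = kg·m·s⁻³·cd.
Both reduce to kg·m·s⁻³·cd.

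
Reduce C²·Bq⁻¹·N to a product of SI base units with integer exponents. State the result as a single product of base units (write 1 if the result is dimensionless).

C = A·s = s·A (charge = current × time).
So C² = s²·A².
Bq = 1/s = s⁻¹ (activity is decays per second).
So Bq⁻¹ = s.
N = kg·m/s² = kg·m·s⁻² (force = mass × acceleration).
Combining: C²·Bq⁻¹·N = (s²·A²) · s · (kg·m·s⁻²) = kg·m·s·A².

kg·m·s·A²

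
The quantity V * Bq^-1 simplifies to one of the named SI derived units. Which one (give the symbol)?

V = W/A (potential = power per current),
    = kg·m²·s⁻³·A⁻¹.
Bq = 1/s = s⁻¹ (activity is decays per second).
So Bq⁻¹ = s.
Combining: V·Bq⁻¹ = (kg·m²·s⁻³·A⁻¹) · s = kg·m²·s⁻²·A⁻¹.
kg·m²·s⁻²·A⁻¹ is the base-SI form of the weber.

Wb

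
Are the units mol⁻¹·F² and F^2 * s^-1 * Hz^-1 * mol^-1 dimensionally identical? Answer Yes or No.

Yes

Left side:
  F = kg⁻¹·m⁻²·s⁴·A².
  So F² = kg⁻²·m⁻⁴·s⁸·A⁴.
  Combining: mol⁻¹·F² = mol⁻¹ · (kg⁻²·m⁻⁴·s⁸·A⁴) = kg⁻²·m⁻⁴·s⁸·A⁴·mol⁻¹.
Right side:
  F = kg⁻¹·m⁻²·s⁴·A².
  So F² = kg⁻²·m⁻⁴·s⁸·A⁴.
  Hz = s⁻¹.
  So Hz⁻¹ = s.
  Combining: F²·s⁻¹·Hz⁻¹·mol⁻¹ = (kg⁻²·m⁻⁴·s⁸·A⁴) · s⁻¹ · s · mol⁻¹ = kg⁻²·m⁻⁴·s⁸·A⁴·mol⁻¹.
Both reduce to kg⁻²·m⁻⁴·s⁸·A⁴·mol⁻¹.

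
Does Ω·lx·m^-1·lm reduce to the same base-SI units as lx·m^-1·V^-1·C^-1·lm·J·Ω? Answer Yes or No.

Left side:
  Ω = V/A (resistance = voltage per current),
      = kg·m²·s⁻³·A⁻².
  lx = lm/m² (illuminance = luminous flux per area),
      = m⁻²·cd.
  lm = cd·sr = cd (luminous flux; sr is dimensionless).
  Combining: Ω·lx·m⁻¹·lm = (kg·m²·s⁻³·A⁻²) · (m⁻²·cd) · m⁻¹ · cd = kg·m⁻¹·s⁻³·A⁻²·cd².
Right side:
  lx = lm/m² (illuminance = luminous flux per area),
      = m⁻²·cd.
  V = W/A (potential = power per current),
      = kg·m²·s⁻³·A⁻¹.
  So V⁻¹ = kg⁻¹·m⁻²·s³·A.
  C = A·s = s·A (charge = current × time).
  So C⁻¹ = s⁻¹·A⁻¹.
  lm = cd·sr = cd (luminous flux; sr is dimensionless).
  J = N·m (work = force × distance),
      = kg·m²·s⁻².
  Ω = V/A (resistance = voltage per current),
      = kg·m²·s⁻³·A⁻².
  Combining: lx·m⁻¹·V⁻¹·C⁻¹·lm·J·Ω = (m⁻²·cd) · m⁻¹ · (kg⁻¹·m⁻²·s³·A) · (s⁻¹·A⁻¹) · cd · (kg·m²·s⁻²) · (kg·m²·s⁻³·A⁻²) = kg·m⁻¹·s⁻³·A⁻²·cd².
Both reduce to kg·m⁻¹·s⁻³·A⁻²·cd².

Yes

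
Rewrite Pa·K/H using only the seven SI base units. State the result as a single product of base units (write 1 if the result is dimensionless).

m⁻³·A²·K

Pa = N/m² (pressure = force per area),
    = kg·m⁻¹·s⁻².
H = Wb/A (inductance = flux per current),
    = kg·m²·s⁻²·A⁻².
So H⁻¹ = kg⁻¹·m⁻²·s²·A².
Combining: Pa·K·H⁻¹ = (kg·m⁻¹·s⁻²) · K · (kg⁻¹·m⁻²·s²·A²) = m⁻³·A²·K.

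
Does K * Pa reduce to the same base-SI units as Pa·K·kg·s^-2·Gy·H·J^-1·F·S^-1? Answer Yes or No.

Left side:
  Pa = kg·m⁻¹·s⁻².
  Combining: K·Pa = K · (kg·m⁻¹·s⁻²) = kg·m⁻¹·s⁻²·K.
Right side:
  Pa = N/m² (pressure = force per area),
      = kg·m⁻¹·s⁻².
  Gy = J/kg (absorbed dose = energy per mass),
      = m²·s⁻².
  H = Wb/A (inductance = flux per current),
      = kg·m²·s⁻²·A⁻².
  J = N·m (work = force × distance),
      = kg·m²·s⁻².
  So J⁻¹ = kg⁻¹·m⁻²·s².
  F = C/V (capacitance = charge per voltage),
      = A·s/(kg·m²·s⁻³·A⁻¹) (substituting C and V),
      = kg⁻¹·m⁻²·s⁴·A².
  S = 1/Ω (conductance is reciprocal resistance),
      = kg⁻¹·m⁻²·s³·A².
  So S⁻¹ = kg·m²·s⁻³·A⁻².
  Combining: Pa·K·kg·s⁻²·Gy·H·J⁻¹·F·S⁻¹ = (kg·m⁻¹·s⁻²) · K · kg · s⁻² · (m²·s⁻²) · (kg·m²·s⁻²·A⁻²) · (kg⁻¹·m⁻²·s²) · (kg⁻¹·m⁻²·s⁴·A²) · (kg·m²·s⁻³·A⁻²) = kg²·m·s⁻⁵·A⁻²·K.
Left is kg·m⁻¹·s⁻²·K; right is kg²·m·s⁻⁵·A⁻²·K — different.

No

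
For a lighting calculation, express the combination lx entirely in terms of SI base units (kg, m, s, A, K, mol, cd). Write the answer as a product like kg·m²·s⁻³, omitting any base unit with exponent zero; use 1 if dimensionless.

lx = lm/m² (illuminance = luminous flux per area),
    = m⁻²·cd.

m⁻²·cd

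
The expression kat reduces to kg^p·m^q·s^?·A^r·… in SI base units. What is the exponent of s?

-1

kat = mol/s = s⁻¹·mol (catalytic activity).
The exponent of s is -1.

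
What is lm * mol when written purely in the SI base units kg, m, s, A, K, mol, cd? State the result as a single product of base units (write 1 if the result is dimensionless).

lm = cd.
Combining: lm·mol = cd · mol = mol·cd.

mol·cd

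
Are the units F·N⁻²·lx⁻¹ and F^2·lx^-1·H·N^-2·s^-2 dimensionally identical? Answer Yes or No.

Yes

Left side:
  F = C/V (capacitance = charge per voltage),
      = A·s/(kg·m²·s⁻³·A⁻¹) (substituting C and V),
      = kg⁻¹·m⁻²·s⁴·A².
  N = kg·m/s² = kg·m·s⁻² (force = mass × acceleration).
  So N⁻² = kg⁻²·m⁻²·s⁴.
  lx = lm/m² (illuminance = luminous flux per area),
      = m⁻²·cd.
  So lx⁻¹ = m²·cd⁻¹.
  Combining: F·N⁻²·lx⁻¹ = (kg⁻¹·m⁻²·s⁴·A²) · (kg⁻²·m⁻²·s⁴) · (m²·cd⁻¹) = kg⁻³·m⁻²·s⁸·A²·cd⁻¹.
Right side:
  F = kg⁻¹·m⁻²·s⁴·A².
  So F² = kg⁻²·m⁻⁴·s⁸·A⁴.
  lx = m⁻²·cd.
  So lx⁻¹ = m²·cd⁻¹.
  H = kg·m²·s⁻²·A⁻².
  N = kg·m·s⁻².
  So N⁻² = kg⁻²·m⁻²·s⁴.
  Combining: F²·lx⁻¹·H·N⁻²·s⁻² = (kg⁻²·m⁻⁴·s⁸·A⁴) · (m²·cd⁻¹) · (kg·m²·s⁻²·A⁻²) · (kg⁻²·m⁻²·s⁴) · s⁻² = kg⁻³·m⁻²·s⁸·A²·cd⁻¹.
Both reduce to kg⁻³·m⁻²·s⁸·A²·cd⁻¹.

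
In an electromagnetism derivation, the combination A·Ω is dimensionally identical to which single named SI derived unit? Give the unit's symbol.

Ω = V/A (resistance = voltage per current),
    = kg·m²·s⁻³·A⁻².
Combining: A·Ω = A · (kg·m²·s⁻³·A⁻²) = kg·m²·s⁻³·A⁻¹.
kg·m²·s⁻³·A⁻¹ is the base-SI form of the volt.

V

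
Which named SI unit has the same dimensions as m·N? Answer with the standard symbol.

J

N = kg·m·s⁻².
Combining: m·N = m · (kg·m·s⁻²) = kg·m²·s⁻².
kg·m²·s⁻² is the base-SI form of the joule.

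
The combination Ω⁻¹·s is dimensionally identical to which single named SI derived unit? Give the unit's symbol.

Ω = V/A (resistance = voltage per current),
    = kg·m²·s⁻³·A⁻².
So Ω⁻¹ = kg⁻¹·m⁻²·s³·A².
Combining: Ω⁻¹·s = (kg⁻¹·m⁻²·s³·A²) · s = kg⁻¹·m⁻²·s⁴·A².
kg⁻¹·m⁻²·s⁴·A² is the base-SI form of the farad.

F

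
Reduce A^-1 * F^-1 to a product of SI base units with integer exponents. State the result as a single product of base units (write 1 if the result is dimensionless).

F = C/V (capacitance = charge per voltage),
    = A·s/(kg·m²·s⁻³·A⁻¹) (substituting C and V),
    = kg⁻¹·m⁻²·s⁴·A².
So F⁻¹ = kg·m²·s⁻⁴·A⁻².
Combining: A⁻¹·F⁻¹ = A⁻¹ · (kg·m²·s⁻⁴·A⁻²) = kg·m²·s⁻⁴·A⁻³.

kg·m²·s⁻⁴·A⁻³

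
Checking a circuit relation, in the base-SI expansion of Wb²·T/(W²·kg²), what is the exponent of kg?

W = J/s (power = energy per time),
    = kg·m²·s⁻³.
So W⁻² = kg⁻²·m⁻⁴·s⁶.
Wb = V·s (flux: a volt is a weber per second),
    = kg·m²·s⁻²·A⁻¹.
So Wb² = kg²·m⁴·s⁻⁴·A⁻².
T = Wb/m² (flux density = flux per area),
    = kg·s⁻²·A⁻¹.
Combining: W⁻²·kg⁻²·Wb²·T = (kg⁻²·m⁻⁴·s⁶) · kg⁻² · (kg²·m⁴·s⁻⁴·A⁻²) · (kg·s⁻²·A⁻¹) = kg⁻¹·A⁻³.
The exponent of kg is -1.

-1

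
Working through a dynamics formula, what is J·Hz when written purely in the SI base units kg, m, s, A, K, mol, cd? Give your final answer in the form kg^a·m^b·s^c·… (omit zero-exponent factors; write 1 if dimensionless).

kg·m²·s⁻³

J = kg·m²·s⁻².
Hz = s⁻¹.
Combining: J·Hz = (kg·m²·s⁻²) · s⁻¹ = kg·m²·s⁻³.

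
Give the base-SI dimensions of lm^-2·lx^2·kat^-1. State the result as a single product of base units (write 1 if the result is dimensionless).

lm = cd·sr = cd (luminous flux; sr is dimensionless).
So lm⁻² = cd⁻².
lx = lm/m² (illuminance = luminous flux per area),
    = m⁻²·cd.
So lx² = m⁻⁴·cd².
kat = mol/s = s⁻¹·mol (catalytic activity).
So kat⁻¹ = s·mol⁻¹.
Combining: lm⁻²·lx²·kat⁻¹ = cd⁻² · (m⁻⁴·cd²) · (s·mol⁻¹) = m⁻⁴·s·mol⁻¹.

m⁻⁴·s·mol⁻¹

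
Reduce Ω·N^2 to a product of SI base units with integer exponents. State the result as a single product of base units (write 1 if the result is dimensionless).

kg³·m⁴·s⁻⁷·A⁻²

Ω = V/A (resistance = voltage per current),
    = kg·m²·s⁻³·A⁻².
N = kg·m/s² = kg·m·s⁻² (force = mass × acceleration).
So N² = kg²·m²·s⁻⁴.
Combining: Ω·N² = (kg·m²·s⁻³·A⁻²) · (kg²·m²·s⁻⁴) = kg³·m⁴·s⁻⁷·A⁻².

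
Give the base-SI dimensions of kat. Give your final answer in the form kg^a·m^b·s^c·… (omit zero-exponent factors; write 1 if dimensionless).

s⁻¹·mol

kat = s⁻¹·mol.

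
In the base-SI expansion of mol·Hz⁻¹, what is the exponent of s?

Hz = 1/s = s⁻¹ (frequency is cycles per second).
So Hz⁻¹ = s.
Combining: mol·Hz⁻¹ = mol · s = s·mol.
The exponent of s is 1.

1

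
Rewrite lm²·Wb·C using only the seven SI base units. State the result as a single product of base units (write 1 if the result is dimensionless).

kg·m²·s⁻¹·cd²

lm = cd·sr = cd (luminous flux; sr is dimensionless).
So lm² = cd².
Wb = V·s (flux: a volt is a weber per second),
    = kg·m²·s⁻²·A⁻¹.
C = A·s = s·A (charge = current × time).
Combining: lm²·Wb·C = cd² · (kg·m²·s⁻²·A⁻¹) · (s·A) = kg·m²·s⁻¹·cd².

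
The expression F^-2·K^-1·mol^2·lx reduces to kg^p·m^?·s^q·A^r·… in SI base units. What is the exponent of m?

2

F = kg⁻¹·m⁻²·s⁴·A².
So F⁻² = kg²·m⁴·s⁻⁸·A⁻⁴.
lx = m⁻²·cd.
Combining: F⁻²·K⁻¹·mol²·lx = (kg²·m⁴·s⁻⁸·A⁻⁴) · K⁻¹ · mol² · (m⁻²·cd) = kg²·m²·s⁻⁸·A⁻⁴·K⁻¹·mol²·cd.
The exponent of m is 2.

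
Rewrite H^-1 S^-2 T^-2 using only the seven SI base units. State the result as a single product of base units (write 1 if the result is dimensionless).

H = kg·m²·s⁻²·A⁻².
So H⁻¹ = kg⁻¹·m⁻²·s²·A².
S = kg⁻¹·m⁻²·s³·A².
So S⁻² = kg²·m⁴·s⁻⁶·A⁻⁴.
T = kg·s⁻²·A⁻¹.
So T⁻² = kg⁻²·s⁴·A².
Combining: H⁻¹·S⁻²·T⁻² = (kg⁻¹·m⁻²·s²·A²) · (kg²·m⁴·s⁻⁶·A⁻⁴) · (kg⁻²·s⁴·A²) = kg⁻¹·m².

kg⁻¹·m²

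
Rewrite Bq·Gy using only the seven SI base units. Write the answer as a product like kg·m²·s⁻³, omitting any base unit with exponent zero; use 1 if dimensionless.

Bq = 1/s = s⁻¹ (activity is decays per second).
Gy = J/kg (absorbed dose = energy per mass),
    = m²·s⁻².
Combining: Bq·Gy = s⁻¹ · (m²·s⁻²) = m²·s⁻³.

m²·s⁻³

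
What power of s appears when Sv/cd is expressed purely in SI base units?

-2

Sv = m²·s⁻².
Combining: Sv·cd⁻¹ = (m²·s⁻²) · cd⁻¹ = m²·s⁻²·cd⁻¹.
The exponent of s is -2.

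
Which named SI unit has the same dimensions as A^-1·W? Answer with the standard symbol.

W = J/s (power = energy per time),
    = kg·m²·s⁻³.
Combining: A⁻¹·W = A⁻¹ · (kg·m²·s⁻³) = kg·m²·s⁻³·A⁻¹.
kg·m²·s⁻³·A⁻¹ is the base-SI form of the volt.

V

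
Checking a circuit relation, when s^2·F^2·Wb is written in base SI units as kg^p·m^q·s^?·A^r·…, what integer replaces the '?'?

F = C/V (capacitance = charge per voltage),
    = A·s/(kg·m²·s⁻³·A⁻¹) (substituting C and V),
    = kg⁻¹·m⁻²·s⁴·A².
So F² = kg⁻²·m⁻⁴·s⁸·A⁴.
Wb = V·s (flux: a volt is a weber per second),
    = kg·m²·s⁻²·A⁻¹.
Combining: s²·F²·Wb = s² · (kg⁻²·m⁻⁴·s⁸·A⁴) · (kg·m²·s⁻²·A⁻¹) = kg⁻¹·m⁻²·s⁸·A³.
The exponent of s is 8.

8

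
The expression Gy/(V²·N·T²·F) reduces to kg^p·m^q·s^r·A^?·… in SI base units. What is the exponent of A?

Gy = m²·s⁻².
V = kg·m²·s⁻³·A⁻¹.
So V⁻² = kg⁻²·m⁻⁴·s⁶·A².
N = kg·m·s⁻².
So N⁻¹ = kg⁻¹·m⁻¹·s².
T = kg·s⁻²·A⁻¹.
So T⁻² = kg⁻²·s⁴·A².
F = kg⁻¹·m⁻²·s⁴·A².
So F⁻¹ = kg·m²·s⁻⁴·A⁻².
Combining: Gy·V⁻²·N⁻¹·T⁻²·F⁻¹ = (m²·s⁻²) · (kg⁻²·m⁻⁴·s⁶·A²) · (kg⁻¹·m⁻¹·s²) · (kg⁻²·s⁴·A²) · (kg·m²·s⁻⁴·A⁻²) = kg⁻⁴·m⁻¹·s⁶·A².
The exponent of A is 2.

2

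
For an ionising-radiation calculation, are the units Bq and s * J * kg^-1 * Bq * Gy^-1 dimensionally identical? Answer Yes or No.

No

Left side:
  Bq = s⁻¹.
Right side:
  J = N·m (work = force × distance),
      = kg·m²·s⁻².
  Bq = 1/s = s⁻¹ (activity is decays per second).
  Gy = J/kg (absorbed dose = energy per mass),
      = m²·s⁻².
  So Gy⁻¹ = m⁻²·s².
  Combining: s·J·kg⁻¹·Bq·Gy⁻¹ = s · (kg·m²·s⁻²) · kg⁻¹ · s⁻¹ · (m⁻²·s²) = 1.
Left is s⁻¹; right is 1 — different.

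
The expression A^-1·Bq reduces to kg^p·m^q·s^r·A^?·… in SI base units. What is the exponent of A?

Bq = 1/s = s⁻¹ (activity is decays per second).
Combining: A⁻¹·Bq = A⁻¹ · s⁻¹ = s⁻¹·A⁻¹.
The exponent of A is -1.

-1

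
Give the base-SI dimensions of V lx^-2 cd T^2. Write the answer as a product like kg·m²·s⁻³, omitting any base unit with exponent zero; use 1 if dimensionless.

kg³·m⁶·s⁻⁷·A⁻³·cd⁻¹

V = kg·m²·s⁻³·A⁻¹.
lx = m⁻²·cd.
So lx⁻² = m⁴·cd⁻².
T = kg·s⁻²·A⁻¹.
So T² = kg²·s⁻⁴·A⁻².
Combining: V·lx⁻²·cd·T² = (kg·m²·s⁻³·A⁻¹) · (m⁴·cd⁻²) · cd · (kg²·s⁻⁴·A⁻²) = kg³·m⁶·s⁻⁷·A⁻³·cd⁻¹.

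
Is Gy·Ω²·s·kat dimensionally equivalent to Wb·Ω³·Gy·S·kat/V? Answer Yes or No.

Yes

Left side:
  Gy = m²·s⁻².
  Ω = kg·m²·s⁻³·A⁻².
  So Ω² = kg²·m⁴·s⁻⁶·A⁻⁴.
  kat = s⁻¹·mol.
  Combining: Gy·Ω²·s·kat = (m²·s⁻²) · (kg²·m⁴·s⁻⁶·A⁻⁴) · s · (s⁻¹·mol) = kg²·m⁶·s⁻⁸·A⁻⁴·mol.
Right side:
  V = kg·m²·s⁻³·A⁻¹.
  So V⁻¹ = kg⁻¹·m⁻²·s³·A.
  Wb = kg·m²·s⁻²·A⁻¹.
  Ω = kg·m²·s⁻³·A⁻².
  So Ω³ = kg³·m⁶·s⁻⁹·A⁻⁶.
  Gy = m²·s⁻².
  S = kg⁻¹·m⁻²·s³·A².
  kat = s⁻¹·mol.
  Combining: V⁻¹·Wb·Ω³·Gy·S·kat = (kg⁻¹·m⁻²·s³·A) · (kg·m²·s⁻²·A⁻¹) · (kg³·m⁶·s⁻⁹·A⁻⁶) · (m²·s⁻²) · (kg⁻¹·m⁻²·s³·A²) · (s⁻¹·mol) = kg²·m⁶·s⁻⁸·A⁻⁴·mol.
Both reduce to kg²·m⁶·s⁻⁸·A⁻⁴·mol.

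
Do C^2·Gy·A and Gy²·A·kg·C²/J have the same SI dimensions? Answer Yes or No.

Yes

Left side:
  C = A·s = s·A (charge = current × time).
  So C² = s²·A².
  Gy = J/kg (absorbed dose = energy per mass),
      = m²·s⁻².
  Combining: C²·Gy·A = (s²·A²) · (m²·s⁻²) · A = m²·A³.
Right side:
  J = N·m (work = force × distance),
      = kg·m²·s⁻².
  So J⁻¹ = kg⁻¹·m⁻²·s².
  Gy = J/kg (absorbed dose = energy per mass),
      = m²·s⁻².
  So Gy² = m⁴·s⁻⁴.
  C = A·s = s·A (charge = current × time).
  So C² = s²·A².
  Combining: J⁻¹·Gy²·A·kg·C² = (kg⁻¹·m⁻²·s²) · (m⁴·s⁻⁴) · A · kg · (s²·A²) = m²·A³.
Both reduce to m²·A³.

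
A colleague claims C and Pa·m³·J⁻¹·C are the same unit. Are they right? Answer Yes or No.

Left side:
  C = A·s = s·A (charge = current × time).
Right side:
  Pa = N/m² (pressure = force per area),
      = kg·m⁻¹·s⁻².
  J = N·m (work = force × distance),
      = kg·m²·s⁻².
  So J⁻¹ = kg⁻¹·m⁻²·s².
  C = A·s = s·A (charge = current × time).
  Combining: Pa·m³·J⁻¹·C = (kg·m⁻¹·s⁻²) · m³ · (kg⁻¹·m⁻²·s²) · (s·A) = s·A.
Both reduce to s·A.

Yes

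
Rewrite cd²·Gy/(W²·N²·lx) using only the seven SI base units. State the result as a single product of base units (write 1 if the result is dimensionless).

kg⁻⁴·m⁻²·s⁸·cd

W = J/s (power = energy per time),
    = kg·m²·s⁻³.
So W⁻² = kg⁻²·m⁻⁴·s⁶.
Gy = J/kg (absorbed dose = energy per mass),
    = m²·s⁻².
N = kg·m/s² = kg·m·s⁻² (force = mass × acceleration).
So N⁻² = kg⁻²·m⁻²·s⁴.
lx = lm/m² (illuminance = luminous flux per area),
    = m⁻²·cd.
So lx⁻¹ = m²·cd⁻¹.
Combining: W⁻²·cd²·Gy·N⁻²·lx⁻¹ = (kg⁻²·m⁻⁴·s⁶) · cd² · (m²·s⁻²) · (kg⁻²·m⁻²·s⁴) · (m²·cd⁻¹) = kg⁻⁴·m⁻²·s⁸·cd.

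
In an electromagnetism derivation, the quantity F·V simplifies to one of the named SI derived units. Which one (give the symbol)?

C

F = C/V (capacitance = charge per voltage),
    = A·s/(kg·m²·s⁻³·A⁻¹) (substituting C and V),
    = kg⁻¹·m⁻²·s⁴·A².
V = W/A (potential = power per current),
    = kg·m²·s⁻³·A⁻¹.
Combining: F·V = (kg⁻¹·m⁻²·s⁴·A²) · (kg·m²·s⁻³·A⁻¹) = s·A.
s·A is the base-SI form of the coulomb.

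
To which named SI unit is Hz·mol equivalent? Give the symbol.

kat

Hz = s⁻¹.
Combining: Hz·mol = s⁻¹ · mol = s⁻¹·mol.
s⁻¹·mol is the base-SI form of the katal.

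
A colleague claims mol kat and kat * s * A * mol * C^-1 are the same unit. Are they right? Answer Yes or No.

Left side:
  kat = mol/s = s⁻¹·mol (catalytic activity).
  Combining: mol·kat = mol · (s⁻¹·mol) = s⁻¹·mol².
Right side:
  kat = mol/s = s⁻¹·mol (catalytic activity).
  C = A·s = s·A (charge = current × time).
  So C⁻¹ = s⁻¹·A⁻¹.
  Combining: kat·s·A·mol·C⁻¹ = (s⁻¹·mol) · s · A · mol · (s⁻¹·A⁻¹) = s⁻¹·mol².
Both reduce to s⁻¹·mol².

Yes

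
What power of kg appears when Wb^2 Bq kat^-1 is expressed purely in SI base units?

2

Wb = kg·m²·s⁻²·A⁻¹.
So Wb² = kg²·m⁴·s⁻⁴·A⁻².
Bq = s⁻¹.
kat = s⁻¹·mol.
So kat⁻¹ = s·mol⁻¹.
Combining: Wb²·Bq·kat⁻¹ = (kg²·m⁴·s⁻⁴·A⁻²) · s⁻¹ · (s·mol⁻¹) = kg²·m⁴·s⁻⁴·A⁻²·mol⁻¹.
The exponent of kg is 2.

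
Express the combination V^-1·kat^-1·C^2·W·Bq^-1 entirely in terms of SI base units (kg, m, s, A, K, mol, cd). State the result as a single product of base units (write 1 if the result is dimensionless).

V = W/A (potential = power per current),
    = kg·m²·s⁻³·A⁻¹.
So V⁻¹ = kg⁻¹·m⁻²·s³·A.
kat = mol/s = s⁻¹·mol (catalytic activity).
So kat⁻¹ = s·mol⁻¹.
C = A·s = s·A (charge = current × time).
So C² = s²·A².
W = J/s (power = energy per time),
    = kg·m²·s⁻³.
Bq = 1/s = s⁻¹ (activity is decays per second).
So Bq⁻¹ = s.
Combining: V⁻¹·kat⁻¹·C²·W·Bq⁻¹ = (kg⁻¹·m⁻²·s³·A) · (s·mol⁻¹) · (s²·A²) · (kg·m²·s⁻³) · s = s⁴·A³·mol⁻¹.

s⁴·A³·mol⁻¹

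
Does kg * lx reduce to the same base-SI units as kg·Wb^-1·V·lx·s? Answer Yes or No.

Left side:
  lx = m⁻²·cd.
  Combining: kg·lx = kg · (m⁻²·cd) = kg·m⁻²·cd.
Right side:
  Wb = V·s (flux: a volt is a weber per second),
      = kg·m²·s⁻²·A⁻¹.
  So Wb⁻¹ = kg⁻¹·m⁻²·s²·A.
  V = W/A (potential = power per current),
      = kg·m²·s⁻³·A⁻¹.
  lx = lm/m² (illuminance = luminous flux per area),
      = m⁻²·cd.
  Combining: kg·Wb⁻¹·V·lx·s = kg · (kg⁻¹·m⁻²·s²·A) · (kg·m²·s⁻³·A⁻¹) · (m⁻²·cd) · s = kg·m⁻²·cd.
Both reduce to kg·m⁻²·cd.

Yes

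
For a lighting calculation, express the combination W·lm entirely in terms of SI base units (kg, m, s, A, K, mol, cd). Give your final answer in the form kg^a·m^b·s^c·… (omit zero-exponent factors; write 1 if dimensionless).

kg·m²·s⁻³·cd

W = J/s (power = energy per time),
    = kg·m²·s⁻³.
lm = cd·sr = cd (luminous flux; sr is dimensionless).
Combining: W·lm = (kg·m²·s⁻³) · cd = kg·m²·s⁻³·cd.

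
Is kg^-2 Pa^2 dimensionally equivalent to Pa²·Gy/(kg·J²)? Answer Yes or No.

No

Left side:
  Pa = N/m² (pressure = force per area),
      = kg·m⁻¹·s⁻².
  So Pa² = kg²·m⁻²·s⁻⁴.
  Combining: kg⁻²·Pa² = kg⁻² · (kg²·m⁻²·s⁻⁴) = m⁻²·s⁻⁴.
Right side:
  Pa = N/m² (pressure = force per area),
      = kg·m⁻¹·s⁻².
  So Pa² = kg²·m⁻²·s⁻⁴.
  J = N·m (work = force × distance),
      = kg·m²·s⁻².
  So J⁻² = kg⁻²·m⁻⁴·s⁴.
  Gy = J/kg (absorbed dose = energy per mass),
      = m²·s⁻².
  Combining: Pa²·kg⁻¹·J⁻²·Gy = (kg²·m⁻²·s⁻⁴) · kg⁻¹ · (kg⁻²·m⁻⁴·s⁴) · (m²·s⁻²) = kg⁻¹·m⁻⁴·s⁻².
Left is m⁻²·s⁻⁴; right is kg⁻¹·m⁻⁴·s⁻² — different.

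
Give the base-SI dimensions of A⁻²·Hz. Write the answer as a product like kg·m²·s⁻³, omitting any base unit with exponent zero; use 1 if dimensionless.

s⁻¹·A⁻²

Hz = s⁻¹.
Combining: A⁻²·Hz = A⁻² · s⁻¹ = s⁻¹·A⁻².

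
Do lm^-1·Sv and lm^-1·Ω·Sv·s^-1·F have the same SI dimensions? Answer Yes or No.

Yes

Left side:
  lm = cd.
  So lm⁻¹ = cd⁻¹.
  Sv = m²·s⁻².
  Combining: lm⁻¹·Sv = cd⁻¹ · (m²·s⁻²) = m²·s⁻²·cd⁻¹.
Right side:
  lm = cd·sr = cd (luminous flux; sr is dimensionless).
  So lm⁻¹ = cd⁻¹.
  Ω = V/A (resistance = voltage per current),
      = kg·m²·s⁻³·A⁻².
  Sv = J/kg (equivalent dose = energy per mass),
      = m²·s⁻².
  F = C/V (capacitance = charge per voltage),
      = A·s/(kg·m²·s⁻³·A⁻¹) (substituting C and V),
      = kg⁻¹·m⁻²·s⁴·A².
  Combining: lm⁻¹·Ω·Sv·s⁻¹·F = cd⁻¹ · (kg·m²·s⁻³·A⁻²) · (m²·s⁻²) · s⁻¹ · (kg⁻¹·m⁻²·s⁴·A²) = m²·s⁻²·cd⁻¹.
Both reduce to m²·s⁻²·cd⁻¹.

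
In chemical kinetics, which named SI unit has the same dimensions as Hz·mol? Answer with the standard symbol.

kat

Hz = 1/s = s⁻¹ (frequency is cycles per second).
Combining: Hz·mol = s⁻¹ · mol = s⁻¹·mol.
s⁻¹·mol is the base-SI form of the katal.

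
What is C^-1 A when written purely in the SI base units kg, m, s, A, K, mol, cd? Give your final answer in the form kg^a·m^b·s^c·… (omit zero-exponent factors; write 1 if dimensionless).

s⁻¹

C = A·s = s·A (charge = current × time).
So C⁻¹ = s⁻¹·A⁻¹.
Combining: C⁻¹·A = (s⁻¹·A⁻¹) · A = s⁻¹.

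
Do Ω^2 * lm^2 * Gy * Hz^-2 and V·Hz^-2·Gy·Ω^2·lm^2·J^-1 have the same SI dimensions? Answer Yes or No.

No

Left side:
  Ω = V/A (resistance = voltage per current),
      = kg·m²·s⁻³·A⁻².
  So Ω² = kg²·m⁴·s⁻⁶·A⁻⁴.
  lm = cd·sr = cd (luminous flux; sr is dimensionless).
  So lm² = cd².
  Gy = J/kg (absorbed dose = energy per mass),
      = m²·s⁻².
  Hz = 1/s = s⁻¹ (frequency is cycles per second).
  So Hz⁻² = s².
  Combining: Ω²·lm²·Gy·Hz⁻² = (kg²·m⁴·s⁻⁶·A⁻⁴) · cd² · (m²·s⁻²) · s² = kg²·m⁶·s⁻⁶·A⁻⁴·cd².
Right side:
  V = kg·m²·s⁻³·A⁻¹.
  Hz = s⁻¹.
  So Hz⁻² = s².
  Gy = m²·s⁻².
  Ω = kg·m²·s⁻³·A⁻².
  So Ω² = kg²·m⁴·s⁻⁶·A⁻⁴.
  lm = cd.
  So lm² = cd².
  J = kg·m²·s⁻².
  So J⁻¹ = kg⁻¹·m⁻²·s².
  Combining: V·Hz⁻²·Gy·Ω²·lm²·J⁻¹ = (kg·m²·s⁻³·A⁻¹) · s² · (m²·s⁻²) · (kg²·m⁴·s⁻⁶·A⁻⁴) · cd² · (kg⁻¹·m⁻²·s²) = kg²·m⁶·s⁻⁷·A⁻⁵·cd².
Left is kg²·m⁶·s⁻⁶·A⁻⁴·cd²; right is kg²·m⁶·s⁻⁷·A⁻⁵·cd² — different.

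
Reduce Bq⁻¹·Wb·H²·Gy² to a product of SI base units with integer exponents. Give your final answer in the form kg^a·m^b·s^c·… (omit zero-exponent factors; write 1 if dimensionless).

kg³·m¹⁰·s⁻⁹·A⁻⁵

Bq = s⁻¹.
So Bq⁻¹ = s.
Wb = kg·m²·s⁻²·A⁻¹.
H = kg·m²·s⁻²·A⁻².
So H² = kg²·m⁴·s⁻⁴·A⁻⁴.
Gy = m²·s⁻².
So Gy² = m⁴·s⁻⁴.
Combining: Bq⁻¹·Wb·H²·Gy² = s · (kg·m²·s⁻²·A⁻¹) · (kg²·m⁴·s⁻⁴·A⁻⁴) · (m⁴·s⁻⁴) = kg³·m¹⁰·s⁻⁹·A⁻⁵.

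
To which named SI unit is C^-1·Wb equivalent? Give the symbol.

Ω

C = A·s = s·A (charge = current × time).
So C⁻¹ = s⁻¹·A⁻¹.
Wb = V·s (flux: a volt is a weber per second),
    = kg·m²·s⁻²·A⁻¹.
Combining: C⁻¹·Wb = (s⁻¹·A⁻¹) · (kg·m²·s⁻²·A⁻¹) = kg·m²·s⁻³·A⁻².
kg·m²·s⁻³·A⁻² is the base-SI form of the ohm.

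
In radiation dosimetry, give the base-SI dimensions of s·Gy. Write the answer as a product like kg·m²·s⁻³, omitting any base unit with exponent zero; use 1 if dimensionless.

m²·s⁻¹

Gy = m²·s⁻².
Combining: s·Gy = s · (m²·s⁻²) = m²·s⁻¹.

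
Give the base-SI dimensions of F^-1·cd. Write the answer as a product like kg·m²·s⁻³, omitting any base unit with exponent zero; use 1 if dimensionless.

kg·m²·s⁻⁴·A⁻²·cd

F = C/V (capacitance = charge per voltage),
    = A·s/(kg·m²·s⁻³·A⁻¹) (substituting C and V),
    = kg⁻¹·m⁻²·s⁴·A².
So F⁻¹ = kg·m²·s⁻⁴·A⁻².
Combining: F⁻¹·cd = (kg·m²·s⁻⁴·A⁻²) · cd = kg·m²·s⁻⁴·A⁻²·cd.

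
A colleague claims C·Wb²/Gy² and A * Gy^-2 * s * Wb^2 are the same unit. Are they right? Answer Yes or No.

Yes

Left side:
  C = A·s = s·A (charge = current × time).
  Gy = J/kg (absorbed dose = energy per mass),
      = m²·s⁻².
  So Gy⁻² = m⁻⁴·s⁴.
  Wb = V·s (flux: a volt is a weber per second),
      = kg·m²·s⁻²·A⁻¹.
  So Wb² = kg²·m⁴·s⁻⁴·A⁻².
  Combining: C·Gy⁻²·Wb² = (s·A) · (m⁻⁴·s⁴) · (kg²·m⁴·s⁻⁴·A⁻²) = kg²·s·A⁻¹.
Right side:
  Gy = J/kg (absorbed dose = energy per mass),
      = m²·s⁻².
  So Gy⁻² = m⁻⁴·s⁴.
  Wb = V·s (flux: a volt is a weber per second),
      = kg·m²·s⁻²·A⁻¹.
  So Wb² = kg²·m⁴·s⁻⁴·A⁻².
  Combining: A·Gy⁻²·s·Wb² = A · (m⁻⁴·s⁴) · s · (kg²·m⁴·s⁻⁴·A⁻²) = kg²·s·A⁻¹.
Both reduce to kg²·s·A⁻¹.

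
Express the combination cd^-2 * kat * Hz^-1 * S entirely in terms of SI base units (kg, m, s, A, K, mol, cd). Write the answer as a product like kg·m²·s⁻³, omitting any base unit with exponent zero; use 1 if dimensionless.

kat = mol/s = s⁻¹·mol (catalytic activity).
Hz = 1/s = s⁻¹ (frequency is cycles per second).
So Hz⁻¹ = s.
S = 1/Ω (conductance is reciprocal resistance),
    = kg⁻¹·m⁻²·s³·A².
Combining: cd⁻²·kat·Hz⁻¹·S = cd⁻² · (s⁻¹·mol) · s · (kg⁻¹·m⁻²·s³·A²) = kg⁻¹·m⁻²·s³·A²·mol·cd⁻².

kg⁻¹·m⁻²·s³·A²·mol·cd⁻²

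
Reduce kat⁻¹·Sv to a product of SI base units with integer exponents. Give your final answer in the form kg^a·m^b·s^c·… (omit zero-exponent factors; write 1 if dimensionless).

m²·s⁻¹·mol⁻¹

kat = mol/s = s⁻¹·mol (catalytic activity).
So kat⁻¹ = s·mol⁻¹.
Sv = J/kg (equivalent dose = energy per mass),
    = m²·s⁻².
Combining: kat⁻¹·Sv = (s·mol⁻¹) · (m²·s⁻²) = m²·s⁻¹·mol⁻¹.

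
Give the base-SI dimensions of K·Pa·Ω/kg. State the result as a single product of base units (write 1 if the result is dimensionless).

Pa = N/m² (pressure = force per area),
    = kg·m⁻¹·s⁻².
Ω = V/A (resistance = voltage per current),
    = kg·m²·s⁻³·A⁻².
Combining: kg⁻¹·K·Pa·Ω = kg⁻¹ · K · (kg·m⁻¹·s⁻²) · (kg·m²·s⁻³·A⁻²) = kg·m·s⁻⁵·A⁻²·K.

kg·m·s⁻⁵·A⁻²·K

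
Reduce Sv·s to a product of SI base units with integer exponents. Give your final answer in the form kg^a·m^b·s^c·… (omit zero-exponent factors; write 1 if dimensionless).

Sv = m²·s⁻².
Combining: Sv·s = (m²·s⁻²) · s = m²·s⁻¹.

m²·s⁻¹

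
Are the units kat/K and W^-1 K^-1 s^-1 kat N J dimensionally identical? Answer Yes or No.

Left side:
  kat = mol/s = s⁻¹·mol (catalytic activity).
  Combining: K⁻¹·kat = K⁻¹ · (s⁻¹·mol) = s⁻¹·K⁻¹·mol.
Right side:
  W = kg·m²·s⁻³.
  So W⁻¹ = kg⁻¹·m⁻²·s³.
  kat = s⁻¹·mol.
  N = kg·m·s⁻².
  J = kg·m²·s⁻².
  Combining: W⁻¹·K⁻¹·s⁻¹·kat·N·J = (kg⁻¹·m⁻²·s³) · K⁻¹ · s⁻¹ · (s⁻¹·mol) · (kg·m·s⁻²) · (kg·m²·s⁻²) = kg·m·s⁻³·K⁻¹·mol.
Left is s⁻¹·K⁻¹·mol; right is kg·m·s⁻³·K⁻¹·mol — different.

No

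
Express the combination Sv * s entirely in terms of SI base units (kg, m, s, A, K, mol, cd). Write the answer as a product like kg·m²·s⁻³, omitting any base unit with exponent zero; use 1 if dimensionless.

Sv = J/kg (equivalent dose = energy per mass),
    = m²·s⁻².
Combining: Sv·s = (m²·s⁻²) · s = m²·s⁻¹.

m²·s⁻¹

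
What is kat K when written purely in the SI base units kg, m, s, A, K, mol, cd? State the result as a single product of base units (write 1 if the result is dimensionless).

kat = mol/s = s⁻¹·mol (catalytic activity).
Combining: kat·K = (s⁻¹·mol) · K = s⁻¹·K·mol.

s⁻¹·K·mol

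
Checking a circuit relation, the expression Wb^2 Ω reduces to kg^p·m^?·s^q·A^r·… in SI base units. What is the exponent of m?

Wb = kg·m²·s⁻²·A⁻¹.
So Wb² = kg²·m⁴·s⁻⁴·A⁻².
Ω = kg·m²·s⁻³·A⁻².
Combining: Wb²·Ω = (kg²·m⁴·s⁻⁴·A⁻²) · (kg·m²·s⁻³·A⁻²) = kg³·m⁶·s⁻⁷·A⁻⁴.
The exponent of m is 6.

6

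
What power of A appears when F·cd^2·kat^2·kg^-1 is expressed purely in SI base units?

2

F = kg⁻¹·m⁻²·s⁴·A².
kat = s⁻¹·mol.
So kat² = s⁻²·mol².
Combining: F·cd²·kat²·kg⁻¹ = (kg⁻¹·m⁻²·s⁴·A²) · cd² · (s⁻²·mol²) · kg⁻¹ = kg⁻²·m⁻²·s²·A²·mol²·cd².
The exponent of A is 2.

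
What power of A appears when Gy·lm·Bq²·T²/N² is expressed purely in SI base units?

Gy = m²·s⁻².
lm = cd.
N = kg·m·s⁻².
So N⁻² = kg⁻²·m⁻²·s⁴.
Bq = s⁻¹.
So Bq² = s⁻².
T = kg·s⁻²·A⁻¹.
So T² = kg²·s⁻⁴·A⁻².
Combining: Gy·lm·N⁻²·Bq²·T² = (m²·s⁻²) · cd · (kg⁻²·m⁻²·s⁴) · s⁻² · (kg²·s⁻⁴·A⁻²) = s⁻⁴·A⁻²·cd.
The exponent of A is -2.

-2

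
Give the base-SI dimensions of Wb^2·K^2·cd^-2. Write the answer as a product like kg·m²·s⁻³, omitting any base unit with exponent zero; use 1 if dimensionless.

Wb = kg·m²·s⁻²·A⁻¹.
So Wb² = kg²·m⁴·s⁻⁴·A⁻².
Combining: Wb²·K²·cd⁻² = (kg²·m⁴·s⁻⁴·A⁻²) · K² · cd⁻² = kg²·m⁴·s⁻⁴·A⁻²·K²·cd⁻².

kg²·m⁴·s⁻⁴·A⁻²·K²·cd⁻²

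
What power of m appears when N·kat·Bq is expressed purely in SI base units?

1

N = kg·m·s⁻².
kat = s⁻¹·mol.
Bq = s⁻¹.
Combining: N·kat·Bq = (kg·m·s⁻²) · (s⁻¹·mol) · s⁻¹ = kg·m·s⁻⁴·mol.
The exponent of m is 1.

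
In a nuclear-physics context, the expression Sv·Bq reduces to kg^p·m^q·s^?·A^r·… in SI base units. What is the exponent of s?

Sv = J/kg (equivalent dose = energy per mass),
    = m²·s⁻².
Bq = 1/s = s⁻¹ (activity is decays per second).
Combining: Sv·Bq = (m²·s⁻²) · s⁻¹ = m²·s⁻³.
The exponent of s is -3.

-3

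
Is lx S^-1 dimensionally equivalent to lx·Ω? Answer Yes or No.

Yes

Left side:
  lx = m⁻²·cd.
  S = kg⁻¹·m⁻²·s³·A².
  So S⁻¹ = kg·m²·s⁻³·A⁻².
  Combining: lx·S⁻¹ = (m⁻²·cd) · (kg·m²·s⁻³·A⁻²) = kg·s⁻³·A⁻²·cd.
Right side:
  lx = lm/m² (illuminance = luminous flux per area),
      = m⁻²·cd.
  Ω = V/A (resistance = voltage per current),
      = kg·m²·s⁻³·A⁻².
  Combining: lx·Ω = (m⁻²·cd) · (kg·m²·s⁻³·A⁻²) = kg·s⁻³·A⁻²·cd.
Both reduce to kg·s⁻³·A⁻²·cd.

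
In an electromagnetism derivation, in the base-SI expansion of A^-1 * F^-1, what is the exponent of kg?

1

F = kg⁻¹·m⁻²·s⁴·A².
So F⁻¹ = kg·m²·s⁻⁴·A⁻².
Combining: A⁻¹·F⁻¹ = A⁻¹ · (kg·m²·s⁻⁴·A⁻²) = kg·m²·s⁻⁴·A⁻³.
The exponent of kg is 1.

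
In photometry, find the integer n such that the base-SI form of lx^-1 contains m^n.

2

lx = lm/m² (illuminance = luminous flux per area),
    = m⁻²·cd.
So lx⁻¹ = m²·cd⁻¹.
The exponent of m is 2.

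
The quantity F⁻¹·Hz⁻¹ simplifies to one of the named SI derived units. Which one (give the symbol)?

Ω

F = C/V (capacitance = charge per voltage),
    = A·s/(kg·m²·s⁻³·A⁻¹) (substituting C and V),
    = kg⁻¹·m⁻²·s⁴·A².
So F⁻¹ = kg·m²·s⁻⁴·A⁻².
Hz = 1/s = s⁻¹ (frequency is cycles per second).
So Hz⁻¹ = s.
Combining: F⁻¹·Hz⁻¹ = (kg·m²·s⁻⁴·A⁻²) · s = kg·m²·s⁻³·A⁻².
kg·m²·s⁻³·A⁻² is the base-SI form of the ohm.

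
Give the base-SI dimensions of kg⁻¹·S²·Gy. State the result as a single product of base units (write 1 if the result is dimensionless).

S = 1/Ω (conductance is reciprocal resistance),
    = kg⁻¹·m⁻²·s³·A².
So S² = kg⁻²·m⁻⁴·s⁶·A⁴.
Gy = J/kg (absorbed dose = energy per mass),
    = m²·s⁻².
Combining: kg⁻¹·S²·Gy = kg⁻¹ · (kg⁻²·m⁻⁴·s⁶·A⁴) · (m²·s⁻²) = kg⁻³·m⁻²·s⁴·A⁴.

kg⁻³·m⁻²·s⁴·A⁴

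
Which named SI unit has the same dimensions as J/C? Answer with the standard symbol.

V

C = A·s = s·A (charge = current × time).
So C⁻¹ = s⁻¹·A⁻¹.
J = N·m (work = force × distance),
    = kg·m²·s⁻².
Combining: C⁻¹·J = (s⁻¹·A⁻¹) · (kg·m²·s⁻²) = kg·m²·s⁻³·A⁻¹.
kg·m²·s⁻³·A⁻¹ is the base-SI form of the volt.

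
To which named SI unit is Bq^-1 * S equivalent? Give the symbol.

Bq = s⁻¹.
So Bq⁻¹ = s.
S = kg⁻¹·m⁻²·s³·A².
Combining: Bq⁻¹·S = s · (kg⁻¹·m⁻²·s³·A²) = kg⁻¹·m⁻²·s⁴·A².
kg⁻¹·m⁻²·s⁴·A² is the base-SI form of the farad.

F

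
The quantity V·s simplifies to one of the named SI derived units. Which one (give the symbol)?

V = kg·m²·s⁻³·A⁻¹.
Combining: V·s = (kg·m²·s⁻³·A⁻¹) · s = kg·m²·s⁻²·A⁻¹.
kg·m²·s⁻²·A⁻¹ is the base-SI form of the weber.

Wb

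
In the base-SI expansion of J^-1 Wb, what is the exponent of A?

J = N·m (work = force × distance),
    = kg·m²·s⁻².
So J⁻¹ = kg⁻¹·m⁻²·s².
Wb = V·s (flux: a volt is a weber per second),
    = kg·m²·s⁻²·A⁻¹.
Combining: J⁻¹·Wb = (kg⁻¹·m⁻²·s²) · (kg·m²·s⁻²·A⁻¹) = A⁻¹.
The exponent of A is -1.

-1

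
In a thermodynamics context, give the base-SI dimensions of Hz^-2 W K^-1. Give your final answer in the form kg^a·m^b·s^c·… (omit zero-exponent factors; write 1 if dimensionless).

kg·m²·s⁻¹·K⁻¹

Hz = 1/s = s⁻¹ (frequency is cycles per second).
So Hz⁻² = s².
W = J/s (power = energy per time),
    = kg·m²·s⁻³.
Combining: Hz⁻²·W·K⁻¹ = s² · (kg·m²·s⁻³) · K⁻¹ = kg·m²·s⁻¹·K⁻¹.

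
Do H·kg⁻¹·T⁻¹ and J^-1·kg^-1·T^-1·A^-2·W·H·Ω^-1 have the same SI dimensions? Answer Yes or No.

No

Left side:
  H = Wb/A (inductance = flux per current),
      = kg·m²·s⁻²·A⁻².
  T = Wb/m² (flux density = flux per area),
      = kg·s⁻²·A⁻¹.
  So T⁻¹ = kg⁻¹·s²·A.
  Combining: H·kg⁻¹·T⁻¹ = (kg·m²·s⁻²·A⁻²) · kg⁻¹ · (kg⁻¹·s²·A) = kg⁻¹·m²·A⁻¹.
Right side:
  J = kg·m²·s⁻².
  So J⁻¹ = kg⁻¹·m⁻²·s².
  T = kg·s⁻²·A⁻¹.
  So T⁻¹ = kg⁻¹·s²·A.
  W = kg·m²·s⁻³.
  H = kg·m²·s⁻²·A⁻².
  Ω = kg·m²·s⁻³·A⁻².
  So Ω⁻¹ = kg⁻¹·m⁻²·s³·A².
  Combining: J⁻¹·kg⁻¹·T⁻¹·A⁻²·W·H·Ω⁻¹ = (kg⁻¹·m⁻²·s²) · kg⁻¹ · (kg⁻¹·s²·A) · A⁻² · (kg·m²·s⁻³) · (kg·m²·s⁻²·A⁻²) · (kg⁻¹·m⁻²·s³·A²) = kg⁻²·s²·A⁻¹.
Left is kg⁻¹·m²·A⁻¹; right is kg⁻²·s²·A⁻¹ — different.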